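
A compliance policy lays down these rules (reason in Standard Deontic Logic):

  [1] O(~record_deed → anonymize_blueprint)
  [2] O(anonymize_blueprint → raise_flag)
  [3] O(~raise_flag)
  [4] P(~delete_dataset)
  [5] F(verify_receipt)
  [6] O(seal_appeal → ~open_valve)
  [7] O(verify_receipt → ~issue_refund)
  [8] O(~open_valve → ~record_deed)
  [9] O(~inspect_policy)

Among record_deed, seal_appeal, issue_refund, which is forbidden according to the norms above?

Premise 3 gives O(~raise_flag).
The contrapositive of premise 2 (O(anonymize_blueprint → raise_flag)) is O(~raise_flag → ~anonymize_blueprint), and O(~raise_flag) is already established, so O(~anonymize_blueprint).
Premise 1, O(~record_deed → anonymize_blueprint), contraposes to O(~anonymize_blueprint → record_deed); with O(~anonymize_blueprint) we get O(record_deed).
The contrapositive of premise 8 (O(~open_valve → ~record_deed)) is O(record_deed → open_valve), and O(record_deed) is already established, so O(open_valve).
The contrapositive of premise 6 (O(seal_appeal → ~open_valve)) is O(open_valve → ~seal_appeal), and O(open_valve) is already established, so O(~seal_appeal).
So O(~seal_appeal) holds, i.e. seal_appeal is forbidden. None of the other listed options is forbidden under the premises.

seal_appeal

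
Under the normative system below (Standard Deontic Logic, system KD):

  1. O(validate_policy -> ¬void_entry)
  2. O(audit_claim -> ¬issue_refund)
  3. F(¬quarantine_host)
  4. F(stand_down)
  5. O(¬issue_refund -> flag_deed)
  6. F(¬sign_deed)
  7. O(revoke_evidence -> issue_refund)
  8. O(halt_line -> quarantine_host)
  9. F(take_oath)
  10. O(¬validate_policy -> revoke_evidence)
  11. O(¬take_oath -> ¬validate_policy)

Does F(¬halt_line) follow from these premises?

Premise 8 is O(halt_line -> quarantine_host); even if O(quarantine_host) held, inferring O(halt_line) would be affirming the consequent — invalid.
No other premise forces O(halt_line). An ideal world satisfying every premise can still have ¬halt_line true, so F(¬halt_line) is not derivable.

No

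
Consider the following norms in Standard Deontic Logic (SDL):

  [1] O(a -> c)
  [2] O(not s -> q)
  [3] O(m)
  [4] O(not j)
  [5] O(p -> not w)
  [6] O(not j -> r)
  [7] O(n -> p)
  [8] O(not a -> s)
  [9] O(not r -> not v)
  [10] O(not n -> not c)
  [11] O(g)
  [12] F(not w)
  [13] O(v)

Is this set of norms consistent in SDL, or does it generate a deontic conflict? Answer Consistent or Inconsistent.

Premise 9 is O(not r -> not v), but O(not r) is not derivable from the premises, so it does not yield O(not v).
So O(not v) is not derivable, and the apparent clash with O(v) does not arise.
A world satisfying every obligation exists (e.g. a=false, c=false, g=true, j=false, m=true, n=false, p=false, q=false, r=true, s=true, v=true, w=true); no atom is both obligatory and forbidden, so the set is consistent.

Consistent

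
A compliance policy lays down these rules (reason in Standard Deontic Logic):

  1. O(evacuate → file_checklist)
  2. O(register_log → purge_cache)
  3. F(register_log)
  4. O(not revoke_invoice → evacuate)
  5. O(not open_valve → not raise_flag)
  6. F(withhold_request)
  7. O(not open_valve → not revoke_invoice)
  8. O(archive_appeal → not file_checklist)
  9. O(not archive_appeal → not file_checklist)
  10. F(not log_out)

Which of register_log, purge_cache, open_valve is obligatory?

open_valve

By case analysis on not archive_appeal: premise 9 gives O(not archive_appeal → not file_checklist) and premise 8 gives O(archive_appeal → not file_checklist), so O(not file_checklist) either way.
The contrapositive of premise 1 (O(evacuate → file_checklist)) is O(not file_checklist → not evacuate), and O(not file_checklist) is already established, so O(not evacuate).
Premise 4, O(not revoke_invoice → evacuate), contraposes to O(not evacuate → revoke_invoice); with O(not evacuate) we get O(revoke_invoice).
Premise 7, O(not open_valve → not revoke_invoice), contraposes to O(revoke_invoice → open_valve); with O(revoke_invoice) we get O(open_valve).
So O(open_valve) holds — open_valve is obligatory. None of the other listed options is made obligatory by any chain of premises.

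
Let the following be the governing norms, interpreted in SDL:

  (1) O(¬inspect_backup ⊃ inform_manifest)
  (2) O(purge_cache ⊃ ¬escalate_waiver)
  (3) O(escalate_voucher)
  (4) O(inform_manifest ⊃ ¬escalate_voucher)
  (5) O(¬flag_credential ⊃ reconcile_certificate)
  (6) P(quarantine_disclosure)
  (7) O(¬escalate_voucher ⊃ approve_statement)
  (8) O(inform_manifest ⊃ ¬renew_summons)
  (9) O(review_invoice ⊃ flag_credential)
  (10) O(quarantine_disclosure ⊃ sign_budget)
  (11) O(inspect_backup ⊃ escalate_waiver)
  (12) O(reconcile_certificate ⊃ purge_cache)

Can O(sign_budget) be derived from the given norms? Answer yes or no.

Premise 10 is O(quarantine_disclosure ⊃ sign_budget), but O(quarantine_disclosure) is not derivable from the premises (the permission P(quarantine_disclosure) asserts only ¬O(¬quarantine_disclosure), not O(quarantine_disclosure)), so it does not yield O(sign_budget).
No other premise forces O(sign_budget). An ideal world satisfying every premise can still have sign_budget false, so O(sign_budget) is not derivable.

No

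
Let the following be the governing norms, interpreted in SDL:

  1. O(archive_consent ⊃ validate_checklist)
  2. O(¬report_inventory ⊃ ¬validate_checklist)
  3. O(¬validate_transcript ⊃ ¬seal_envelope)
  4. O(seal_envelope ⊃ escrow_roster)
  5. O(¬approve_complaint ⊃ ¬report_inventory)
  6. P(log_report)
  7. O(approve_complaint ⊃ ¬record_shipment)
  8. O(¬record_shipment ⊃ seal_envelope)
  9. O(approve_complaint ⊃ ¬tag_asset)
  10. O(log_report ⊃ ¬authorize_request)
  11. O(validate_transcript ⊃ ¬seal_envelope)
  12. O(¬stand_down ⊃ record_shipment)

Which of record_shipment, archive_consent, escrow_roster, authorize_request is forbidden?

archive_consent

Premises 11 and 3 are O(validate_transcript ⊃ ¬seal_envelope) and O(¬validate_transcript ⊃ ¬seal_envelope); every ideal world satisfies validate_transcript or ¬validate_transcript, so in either case ¬seal_envelope holds — hence O(¬seal_envelope).
Premise 8 is O(¬record_shipment ⊃ seal_envelope); contrapositively O(¬seal_envelope ⊃ record_shipment). Since O(¬seal_envelope) holds, K gives O(record_shipment).
Premise 7 is O(approve_complaint ⊃ ¬record_shipment); contrapositively O(record_shipment ⊃ ¬approve_complaint). Since O(record_shipment) holds, K gives O(¬approve_complaint).
Premise 5 is O(¬approve_complaint ⊃ ¬report_inventory); since O(¬approve_complaint), deontic closure gives O(¬report_inventory).
Applying K to premise 2 (O(¬report_inventory ⊃ ¬validate_checklist)) and O(¬report_inventory) yields O(¬validate_checklist).
The contrapositive of premise 1 (O(archive_consent ⊃ validate_checklist)) is O(¬validate_checklist ⊃ ¬archive_consent), and O(¬validate_checklist) is already established, so O(¬archive_consent).
So O(¬archive_consent) holds, i.e. archive_consent is forbidden. None of the other listed options is forbidden under the premises.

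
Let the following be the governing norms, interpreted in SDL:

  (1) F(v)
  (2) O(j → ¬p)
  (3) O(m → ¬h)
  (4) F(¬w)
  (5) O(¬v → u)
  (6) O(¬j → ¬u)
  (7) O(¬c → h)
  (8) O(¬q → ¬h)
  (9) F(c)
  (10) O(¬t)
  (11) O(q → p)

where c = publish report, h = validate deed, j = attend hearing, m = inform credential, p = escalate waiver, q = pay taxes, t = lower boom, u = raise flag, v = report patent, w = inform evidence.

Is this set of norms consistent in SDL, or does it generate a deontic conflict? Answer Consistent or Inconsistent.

Inconsistent

Premise 1 is F(v), i.e. O(¬v).
With premise 5, O(¬v → u), the K-axiom yields O(u).
The contrapositive of premise 6 (O(¬j → ¬u)) is O(u → j), and O(u) is already established, so O(j).
With premise 2, O(j → ¬p), the K-axiom yields O(¬p).
Premise 11 is O(q → p); contrapositively O(¬p → ¬q). Since O(¬p) holds, K gives O(¬q).
With premise 8, O(¬q → ¬h), the K-axiom yields O(¬h).
Premise 7 is O(¬c → h); contrapositively O(¬h → c). Since O(¬h) holds, K gives O(c).
But premise 9, F(c), means O(¬c).
We now have both O(c) and O(¬c) — c is simultaneously obligatory and forbidden, violating the D-axiom.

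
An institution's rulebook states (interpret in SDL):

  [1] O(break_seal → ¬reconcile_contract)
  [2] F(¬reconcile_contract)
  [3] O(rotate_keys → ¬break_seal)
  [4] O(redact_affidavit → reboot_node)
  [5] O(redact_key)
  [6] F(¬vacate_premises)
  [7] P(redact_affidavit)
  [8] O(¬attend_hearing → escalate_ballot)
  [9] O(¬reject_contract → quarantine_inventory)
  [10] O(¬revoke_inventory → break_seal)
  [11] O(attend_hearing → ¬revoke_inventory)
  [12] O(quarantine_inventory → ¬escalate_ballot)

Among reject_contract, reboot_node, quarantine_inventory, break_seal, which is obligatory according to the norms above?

reject_contract

F(¬reconcile_contract) at premise 2 means O(reconcile_contract).
Premise 1, O(break_seal → ¬reconcile_contract), contraposes to O(reconcile_contract → ¬break_seal); with O(reconcile_contract) we get O(¬break_seal).
The contrapositive of premise 10 (O(¬revoke_inventory → break_seal)) is O(¬break_seal → revoke_inventory), and O(¬break_seal) is already established, so O(revoke_inventory).
The contrapositive of premise 11 (O(attend_hearing → ¬revoke_inventory)) is O(revoke_inventory → ¬attend_hearing), and O(revoke_inventory) is already established, so O(¬attend_hearing).
With premise 8, O(¬attend_hearing → escalate_ballot), the K-axiom yields O(escalate_ballot).
Premise 12 is O(quarantine_inventory → ¬escalate_ballot); contrapositively O(escalate_ballot → ¬quarantine_inventory). Since O(escalate_ballot) holds, K gives O(¬quarantine_inventory).
The contrapositive of premise 9 (O(¬reject_contract → quarantine_inventory)) is O(¬quarantine_inventory → reject_contract), and O(¬quarantine_inventory) is already established, so O(reject_contract).
So O(reject_contract) holds — reject_contract is obligatory. None of the other listed options is made obligatory by any chain of premises.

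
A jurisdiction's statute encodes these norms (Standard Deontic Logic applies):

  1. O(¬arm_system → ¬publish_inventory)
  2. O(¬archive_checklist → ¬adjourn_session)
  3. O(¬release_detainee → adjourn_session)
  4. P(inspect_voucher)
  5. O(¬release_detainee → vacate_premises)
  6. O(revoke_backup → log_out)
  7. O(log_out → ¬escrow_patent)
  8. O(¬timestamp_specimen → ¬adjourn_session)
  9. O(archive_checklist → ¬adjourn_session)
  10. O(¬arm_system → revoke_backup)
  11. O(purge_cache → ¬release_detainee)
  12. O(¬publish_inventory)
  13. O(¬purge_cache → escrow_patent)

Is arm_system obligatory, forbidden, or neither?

Obligatory

Premises 2 and 9 are O(¬archive_checklist → ¬adjourn_session) and O(archive_checklist → ¬adjourn_session); every ideal world satisfies ¬archive_checklist or archive_checklist, so in either case ¬adjourn_session holds — hence O(¬adjourn_session).
Premise 3 is O(¬release_detainee → adjourn_session); contrapositively O(¬adjourn_session → release_detainee). Since O(¬adjourn_session) holds, K gives O(release_detainee).
Premise 11 is O(purge_cache → ¬release_detainee); contrapositively O(release_detainee → ¬purge_cache). Since O(release_detainee) holds, K gives O(¬purge_cache).
Premise 13 is O(¬purge_cache → escrow_patent); since O(¬purge_cache), deontic closure gives O(escrow_patent).
Premise 7, O(log_out → ¬escrow_patent), contraposes to O(escrow_patent → ¬log_out); with O(escrow_patent) we get O(¬log_out).
Premise 6 is O(revoke_backup → log_out); contrapositively O(¬log_out → ¬revoke_backup). Since O(¬log_out) holds, K gives O(¬revoke_backup).
Premise 10, O(¬arm_system → revoke_backup), contraposes to O(¬revoke_backup → arm_system); with O(¬revoke_backup) we get O(arm_system).
Premises 1, 4, 5, 8, 12 do not contribute to this derivation.
Hence arm_system is obligatory.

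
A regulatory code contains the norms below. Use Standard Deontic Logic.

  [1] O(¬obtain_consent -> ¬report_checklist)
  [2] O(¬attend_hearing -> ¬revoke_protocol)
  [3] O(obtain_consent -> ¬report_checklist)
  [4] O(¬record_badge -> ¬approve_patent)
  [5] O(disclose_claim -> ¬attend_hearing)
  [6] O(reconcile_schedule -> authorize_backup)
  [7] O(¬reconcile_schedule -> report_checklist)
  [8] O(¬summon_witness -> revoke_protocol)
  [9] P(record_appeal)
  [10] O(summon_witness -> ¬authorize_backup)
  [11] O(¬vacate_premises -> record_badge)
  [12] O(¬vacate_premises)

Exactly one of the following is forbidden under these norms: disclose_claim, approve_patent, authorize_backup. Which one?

disclose_claim

By case analysis on obtain_consent: premise 3 gives O(obtain_consent -> ¬report_checklist) and premise 1 gives O(¬obtain_consent -> ¬report_checklist), so O(¬report_checklist) either way.
The contrapositive of premise 7 (O(¬reconcile_schedule -> report_checklist)) is O(¬report_checklist -> reconcile_schedule), and O(¬report_checklist) is already established, so O(reconcile_schedule).
Premise 6 is O(reconcile_schedule -> authorize_backup); since O(reconcile_schedule), deontic closure gives O(authorize_backup).
Premise 10 is O(summon_witness -> ¬authorize_backup); contrapositively O(authorize_backup -> ¬summon_witness). Since O(authorize_backup) holds, K gives O(¬summon_witness).
With premise 8, O(¬summon_witness -> revoke_protocol), the K-axiom yields O(revoke_protocol).
Premise 2 is O(¬attend_hearing -> ¬revoke_protocol); contrapositively O(revoke_protocol -> attend_hearing). Since O(revoke_protocol) holds, K gives O(attend_hearing).
Premise 5 is O(disclose_claim -> ¬attend_hearing); contrapositively O(attend_hearing -> ¬disclose_claim). Since O(attend_hearing) holds, K gives O(¬disclose_claim).
So O(¬disclose_claim) holds, i.e. disclose_claim is forbidden. None of the other listed options is forbidden under the premises.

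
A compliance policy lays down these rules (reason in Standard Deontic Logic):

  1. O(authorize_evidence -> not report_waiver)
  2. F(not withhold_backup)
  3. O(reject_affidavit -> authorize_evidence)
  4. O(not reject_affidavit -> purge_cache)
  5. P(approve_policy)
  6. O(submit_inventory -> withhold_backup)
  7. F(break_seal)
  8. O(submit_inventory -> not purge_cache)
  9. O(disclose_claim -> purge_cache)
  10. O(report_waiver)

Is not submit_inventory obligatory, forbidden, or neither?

Premise 10 states O(report_waiver) outright.
Premise 1, O(authorize_evidence -> not report_waiver), contraposes to O(report_waiver -> not authorize_evidence); with O(report_waiver) we get O(not authorize_evidence).
The contrapositive of premise 3 (O(reject_affidavit -> authorize_evidence)) is O(not authorize_evidence -> not reject_affidavit), and O(not authorize_evidence) is already established, so O(not reject_affidavit).
With premise 4, O(not reject_affidavit -> purge_cache), the K-axiom yields O(purge_cache).
The contrapositive of premise 8 (O(submit_inventory -> not purge_cache)) is O(purge_cache -> not submit_inventory), and O(purge_cache) is already established, so O(not submit_inventory).
Premises 2, 5, 6, 7, 9 do not contribute to this derivation.
Hence not submit_inventory is obligatory.

Obligatory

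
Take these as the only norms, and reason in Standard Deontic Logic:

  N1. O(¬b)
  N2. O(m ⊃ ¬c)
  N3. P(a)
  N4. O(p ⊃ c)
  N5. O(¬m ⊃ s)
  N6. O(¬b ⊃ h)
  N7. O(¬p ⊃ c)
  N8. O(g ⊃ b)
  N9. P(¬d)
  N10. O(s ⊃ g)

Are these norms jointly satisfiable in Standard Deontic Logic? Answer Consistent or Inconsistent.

By case analysis on p: premise 4 gives O(p ⊃ c) and premise 7 gives O(¬p ⊃ c), so O(c) either way.
Premise 2 is O(m ⊃ ¬c); contrapositively O(c ⊃ ¬m). Since O(c) holds, K gives O(¬m).
Premise 5 is O(¬m ⊃ s); since O(¬m), deontic closure gives O(s).
With premise 10, O(s ⊃ g), the K-axiom yields O(g).
Premise 8 is O(g ⊃ b); since O(g), deontic closure gives O(b).
But premise 1 directly asserts O(¬b).
We now have both O(b) and O(¬b) — b is simultaneously obligatory and forbidden, violating the D-axiom.

Inconsistent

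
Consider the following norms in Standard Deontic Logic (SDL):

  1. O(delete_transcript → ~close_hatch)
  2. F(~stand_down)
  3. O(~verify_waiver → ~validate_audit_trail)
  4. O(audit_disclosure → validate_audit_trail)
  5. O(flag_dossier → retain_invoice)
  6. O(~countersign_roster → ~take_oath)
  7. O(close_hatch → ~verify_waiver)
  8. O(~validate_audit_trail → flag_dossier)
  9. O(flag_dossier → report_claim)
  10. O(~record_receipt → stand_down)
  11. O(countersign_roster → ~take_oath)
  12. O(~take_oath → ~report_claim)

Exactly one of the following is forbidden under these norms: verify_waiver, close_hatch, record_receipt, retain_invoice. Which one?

Premises 6 and 11 are O(~countersign_roster → ~take_oath) and O(countersign_roster → ~take_oath); every ideal world satisfies ~countersign_roster or countersign_roster, so in either case ~take_oath holds — hence O(~take_oath).
From O(~take_oath) and premise 12, O(~take_oath → ~report_claim), we obtain O(~report_claim).
Premise 9, O(flag_dossier → report_claim), contraposes to O(~report_claim → ~flag_dossier); with O(~report_claim) we get O(~flag_dossier).
Premise 8, O(~validate_audit_trail → flag_dossier), contraposes to O(~flag_dossier → validate_audit_trail); with O(~flag_dossier) we get O(validate_audit_trail).
Premise 3, O(~verify_waiver → ~validate_audit_trail), contraposes to O(validate_audit_trail → verify_waiver); with O(validate_audit_trail) we get O(verify_waiver).
Premise 7 is O(close_hatch → ~verify_waiver); contrapositively O(verify_waiver → ~close_hatch). Since O(verify_waiver) holds, K gives O(~close_hatch).
So O(~close_hatch) holds, i.e. close_hatch is forbidden. None of the other listed options is forbidden under the premises.

close_hatch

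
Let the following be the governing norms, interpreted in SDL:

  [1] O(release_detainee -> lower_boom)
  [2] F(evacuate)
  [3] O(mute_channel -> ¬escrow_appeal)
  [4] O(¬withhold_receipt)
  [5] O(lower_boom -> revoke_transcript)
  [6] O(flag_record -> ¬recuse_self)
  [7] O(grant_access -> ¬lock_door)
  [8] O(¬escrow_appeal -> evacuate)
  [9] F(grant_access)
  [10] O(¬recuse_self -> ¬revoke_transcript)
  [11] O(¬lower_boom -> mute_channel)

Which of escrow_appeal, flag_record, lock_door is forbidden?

Premise 2, F(evacuate), is equivalent to O(¬evacuate).
Premise 8, O(¬escrow_appeal -> evacuate), contraposes to O(¬evacuate -> escrow_appeal); with O(¬evacuate) we get O(escrow_appeal).
Premise 3, O(mute_channel -> ¬escrow_appeal), contraposes to O(escrow_appeal -> ¬mute_channel); with O(escrow_appeal) we get O(¬mute_channel).
Premise 11 is O(¬lower_boom -> mute_channel); contrapositively O(¬mute_channel -> lower_boom). Since O(¬mute_channel) holds, K gives O(lower_boom).
Premise 5 is O(lower_boom -> revoke_transcript); since O(lower_boom), deontic closure gives O(revoke_transcript).
Premise 10, O(¬recuse_self -> ¬revoke_transcript), contraposes to O(revoke_transcript -> recuse_self); with O(revoke_transcript) we get O(recuse_self).
The contrapositive of premise 6 (O(flag_record -> ¬recuse_self)) is O(recuse_self -> ¬flag_record), and O(recuse_self) is already established, so O(¬flag_record).
So O(¬flag_record) holds, i.e. flag_record is forbidden. None of the other listed options is forbidden under the premises.

flag_record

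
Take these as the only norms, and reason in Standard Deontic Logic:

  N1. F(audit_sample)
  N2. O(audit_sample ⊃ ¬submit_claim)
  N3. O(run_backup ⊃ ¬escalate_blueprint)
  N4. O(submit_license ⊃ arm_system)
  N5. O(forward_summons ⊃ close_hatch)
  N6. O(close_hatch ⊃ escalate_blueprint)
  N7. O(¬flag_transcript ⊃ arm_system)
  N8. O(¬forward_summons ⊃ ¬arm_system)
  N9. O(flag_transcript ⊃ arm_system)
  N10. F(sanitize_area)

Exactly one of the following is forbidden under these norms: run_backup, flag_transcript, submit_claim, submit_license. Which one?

Premises 9 and 7 cover both cases: O(flag_transcript ⊃ arm_system) and O(¬flag_transcript ⊃ arm_system). Since flag_transcript ∨ ¬flag_transcript is a tautology, O(arm_system) follows.
Premise 8, O(¬forward_summons ⊃ ¬arm_system), contraposes to O(arm_system ⊃ forward_summons); with O(arm_system) we get O(forward_summons).
Applying K to premise 5 (O(forward_summons ⊃ close_hatch)) and O(forward_summons) yields O(close_hatch).
With premise 6, O(close_hatch ⊃ escalate_blueprint), the K-axiom yields O(escalate_blueprint).
Premise 3 is O(run_backup ⊃ ¬escalate_blueprint); contrapositively O(escalate_blueprint ⊃ ¬run_backup). Since O(escalate_blueprint) holds, K gives O(¬run_backup).
So O(¬run_backup) holds, i.e. run_backup is forbidden. None of the other listed options is forbidden under the premises.

run_backup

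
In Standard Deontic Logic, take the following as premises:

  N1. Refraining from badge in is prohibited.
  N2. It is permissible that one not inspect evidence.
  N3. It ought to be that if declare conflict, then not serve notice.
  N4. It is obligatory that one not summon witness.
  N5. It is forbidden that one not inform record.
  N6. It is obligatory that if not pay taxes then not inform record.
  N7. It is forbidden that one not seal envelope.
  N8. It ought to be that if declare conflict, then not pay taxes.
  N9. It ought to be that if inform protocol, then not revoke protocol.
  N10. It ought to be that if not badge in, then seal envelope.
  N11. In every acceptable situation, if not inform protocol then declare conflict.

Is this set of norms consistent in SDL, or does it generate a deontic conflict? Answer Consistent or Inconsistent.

Premise 10 is O(¬badge_in → seal_envelope); even if O(seal_envelope) held, inferring O(¬badge_in) would be affirming the consequent — invalid.
So O(¬badge_in) is not derivable, and the apparent clash with O(badge_in) does not arise.
A world satisfying every obligation exists (e.g. badge_in=true, declare_conflict=false, inform_protocol=true, inform_record=true, inspect_evidence=false, pay_taxes=true, revoke_protocol=false, seal_envelope=true, serve_notice=false, summon_witness=false); no atom is both obligatory and forbidden, so the set is consistent.

Consistent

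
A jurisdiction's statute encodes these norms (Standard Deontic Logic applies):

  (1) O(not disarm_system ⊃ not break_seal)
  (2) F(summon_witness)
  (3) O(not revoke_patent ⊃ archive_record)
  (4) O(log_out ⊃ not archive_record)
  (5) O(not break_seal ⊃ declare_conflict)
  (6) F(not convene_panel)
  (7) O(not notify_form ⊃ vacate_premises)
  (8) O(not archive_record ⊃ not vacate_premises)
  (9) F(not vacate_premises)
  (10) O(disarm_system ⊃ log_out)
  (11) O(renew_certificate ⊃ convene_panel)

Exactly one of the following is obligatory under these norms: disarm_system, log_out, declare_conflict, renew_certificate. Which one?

declare_conflict

Premise 9 is F(not vacate_premises), i.e. O(vacate_premises).
The contrapositive of premise 8 (O(not archive_record ⊃ not vacate_premises)) is O(vacate_premises ⊃ archive_record), and O(vacate_premises) is already established, so O(archive_record).
Premise 4 is O(log_out ⊃ not archive_record); contrapositively O(archive_record ⊃ not log_out). Since O(archive_record) holds, K gives O(not log_out).
Premise 10 is O(disarm_system ⊃ log_out); contrapositively O(not log_out ⊃ not disarm_system). Since O(not log_out) holds, K gives O(not disarm_system).
With premise 1, O(not disarm_system ⊃ not break_seal), the K-axiom yields O(not break_seal).
With premise 5, O(not break_seal ⊃ declare_conflict), the K-axiom yields O(declare_conflict).
So O(declare_conflict) holds — declare_conflict is obligatory. None of the other listed options is made obligatory by any chain of premises.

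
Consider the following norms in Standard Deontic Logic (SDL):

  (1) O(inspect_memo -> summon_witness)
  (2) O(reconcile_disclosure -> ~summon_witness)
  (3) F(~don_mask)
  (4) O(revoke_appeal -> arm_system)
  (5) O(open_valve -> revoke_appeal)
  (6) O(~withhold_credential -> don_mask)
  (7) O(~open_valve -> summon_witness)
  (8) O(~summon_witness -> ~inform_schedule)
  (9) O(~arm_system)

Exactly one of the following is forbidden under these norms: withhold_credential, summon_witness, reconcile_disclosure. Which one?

From premise 9 we have O(~arm_system).
The contrapositive of premise 4 (O(revoke_appeal -> arm_system)) is O(~arm_system -> ~revoke_appeal), and O(~arm_system) is already established, so O(~revoke_appeal).
Premise 5 is O(open_valve -> revoke_appeal); contrapositively O(~revoke_appeal -> ~open_valve). Since O(~revoke_appeal) holds, K gives O(~open_valve).
With premise 7, O(~open_valve -> summon_witness), the K-axiom yields O(summon_witness).
Premise 2, O(reconcile_disclosure -> ~summon_witness), contraposes to O(summon_witness -> ~reconcile_disclosure); with O(summon_witness) we get O(~reconcile_disclosure).
So O(~reconcile_disclosure) holds, i.e. reconcile_disclosure is forbidden. None of the other listed options is forbidden under the premises.

reconcile_disclosure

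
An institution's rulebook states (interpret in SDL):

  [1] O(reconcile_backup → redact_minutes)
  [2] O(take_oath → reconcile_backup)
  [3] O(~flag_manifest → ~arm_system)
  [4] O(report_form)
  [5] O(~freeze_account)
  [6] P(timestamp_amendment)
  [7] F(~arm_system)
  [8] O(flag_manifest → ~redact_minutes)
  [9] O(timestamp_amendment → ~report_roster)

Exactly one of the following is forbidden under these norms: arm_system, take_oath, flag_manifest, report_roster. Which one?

take_oath

F(~arm_system) at premise 7 means O(arm_system).
Premise 3, O(~flag_manifest → ~arm_system), contraposes to O(arm_system → flag_manifest); with O(arm_system) we get O(flag_manifest).
With premise 8, O(flag_manifest → ~redact_minutes), the K-axiom yields O(~redact_minutes).
Premise 1, O(reconcile_backup → redact_minutes), contraposes to O(~redact_minutes → ~reconcile_backup); with O(~redact_minutes) we get O(~reconcile_backup).
Premise 2 is O(take_oath → reconcile_backup); contrapositively O(~reconcile_backup → ~take_oath). Since O(~reconcile_backup) holds, K gives O(~take_oath).
So O(~take_oath) holds, i.e. take_oath is forbidden. None of the other listed options is forbidden under the premises.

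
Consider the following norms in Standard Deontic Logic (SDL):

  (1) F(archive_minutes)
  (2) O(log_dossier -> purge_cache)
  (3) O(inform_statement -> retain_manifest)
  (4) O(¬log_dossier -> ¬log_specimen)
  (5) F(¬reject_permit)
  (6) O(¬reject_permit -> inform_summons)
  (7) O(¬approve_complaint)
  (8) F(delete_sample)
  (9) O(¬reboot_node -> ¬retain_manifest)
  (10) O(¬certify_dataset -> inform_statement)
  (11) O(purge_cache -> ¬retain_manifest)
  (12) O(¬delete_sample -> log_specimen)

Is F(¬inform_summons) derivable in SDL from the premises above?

No

Premise 6 is O(¬reject_permit -> inform_summons), but O(¬reject_permit) is not derivable from the premises, so it does not yield O(inform_summons).
No other premise forces O(inform_summons). An ideal world satisfying every premise can still have ¬inform_summons true, so F(¬inform_summons) is not derivable.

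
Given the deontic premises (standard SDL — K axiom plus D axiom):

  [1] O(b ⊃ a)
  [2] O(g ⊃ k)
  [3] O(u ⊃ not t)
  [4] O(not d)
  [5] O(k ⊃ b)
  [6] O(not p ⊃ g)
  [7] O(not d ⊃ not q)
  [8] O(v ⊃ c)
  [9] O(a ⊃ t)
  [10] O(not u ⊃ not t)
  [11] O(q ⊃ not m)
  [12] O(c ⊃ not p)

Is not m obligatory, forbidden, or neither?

Premise 11 is O(q ⊃ not m), but O(q) is not derivable from the premises, so it does not yield O(not m).
No premise or chain of K-axiom applications forces O(not m), and none forces O(m). So not m is neither obligatory nor forbidden under these norms.

Neither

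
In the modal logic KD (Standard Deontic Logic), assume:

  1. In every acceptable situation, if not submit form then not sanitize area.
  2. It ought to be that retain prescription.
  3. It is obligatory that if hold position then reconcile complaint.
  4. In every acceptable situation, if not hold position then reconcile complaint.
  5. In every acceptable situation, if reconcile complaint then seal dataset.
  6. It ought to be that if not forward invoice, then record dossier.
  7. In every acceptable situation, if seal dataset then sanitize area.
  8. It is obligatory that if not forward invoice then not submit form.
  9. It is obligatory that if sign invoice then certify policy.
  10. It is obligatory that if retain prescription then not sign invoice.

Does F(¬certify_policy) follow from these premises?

Premise 9 is O(sign_invoice → certify_policy), but O(sign_invoice) is not derivable from the premises, so it does not yield O(certify_policy).
No other premise forces O(certify_policy). An ideal world satisfying every premise can still have ¬certify_policy true, so F(¬certify_policy) is not derivable.

No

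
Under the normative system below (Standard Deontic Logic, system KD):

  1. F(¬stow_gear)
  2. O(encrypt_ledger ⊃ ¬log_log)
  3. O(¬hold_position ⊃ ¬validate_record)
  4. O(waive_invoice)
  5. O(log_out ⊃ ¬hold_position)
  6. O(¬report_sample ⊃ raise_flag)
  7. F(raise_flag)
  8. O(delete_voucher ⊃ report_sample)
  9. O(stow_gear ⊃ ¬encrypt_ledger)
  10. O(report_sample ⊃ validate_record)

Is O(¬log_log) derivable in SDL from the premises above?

No

Premise 2 is O(encrypt_ledger ⊃ ¬log_log), but O(encrypt_ledger) is not derivable from the premises, so it does not yield O(¬log_log).
No other premise forces O(¬log_log). An ideal world satisfying every premise can still have ¬log_log false, so O(¬log_log) is not derivable.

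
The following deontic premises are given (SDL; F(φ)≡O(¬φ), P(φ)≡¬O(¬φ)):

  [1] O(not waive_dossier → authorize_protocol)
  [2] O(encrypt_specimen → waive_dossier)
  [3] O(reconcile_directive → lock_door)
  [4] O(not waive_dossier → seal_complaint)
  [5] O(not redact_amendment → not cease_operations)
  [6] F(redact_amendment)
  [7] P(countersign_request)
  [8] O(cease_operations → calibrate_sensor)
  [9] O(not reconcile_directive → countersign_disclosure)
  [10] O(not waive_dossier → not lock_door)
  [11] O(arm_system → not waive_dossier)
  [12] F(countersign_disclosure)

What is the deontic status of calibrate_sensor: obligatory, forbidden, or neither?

Neither

Premise 8 is O(cease_operations → calibrate_sensor), but O(cease_operations) is not derivable from the premises, so it does not yield O(calibrate_sensor).
No premise or chain of K-axiom applications forces O(calibrate_sensor), and none forces O(not calibrate_sensor). So calibrate_sensor is neither obligatory nor forbidden under these norms.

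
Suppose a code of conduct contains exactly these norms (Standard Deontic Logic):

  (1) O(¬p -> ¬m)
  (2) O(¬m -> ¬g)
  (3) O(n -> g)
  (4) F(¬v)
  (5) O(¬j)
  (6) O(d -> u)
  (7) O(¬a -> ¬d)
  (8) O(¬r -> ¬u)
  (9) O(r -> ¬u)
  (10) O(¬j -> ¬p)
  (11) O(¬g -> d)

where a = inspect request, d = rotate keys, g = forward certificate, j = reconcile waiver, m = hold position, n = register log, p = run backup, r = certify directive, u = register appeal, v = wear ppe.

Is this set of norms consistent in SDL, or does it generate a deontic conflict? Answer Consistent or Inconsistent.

Inconsistent

Premises 8 and 9 cover both cases: O(¬r -> ¬u) and O(r -> ¬u). Since ¬r ∨ r is a tautology, O(¬u) follows.
Premise 6, O(d -> u), contraposes to O(¬u -> ¬d); with O(¬u) we get O(¬d).
The contrapositive of premise 11 (O(¬g -> d)) is O(¬d -> g), and O(¬d) is already established, so O(g).
Premise 2 is O(¬m -> ¬g); contrapositively O(g -> m). Since O(g) holds, K gives O(m).
The contrapositive of premise 1 (O(¬p -> ¬m)) is O(m -> p), and O(m) is already established, so O(p).
Premise 10, O(¬j -> ¬p), contraposes to O(p -> j); with O(p) we get O(j).
However, premise 5 gives O(¬j).
We now have both O(j) and O(¬j) — j is simultaneously obligatory and forbidden, violating the D-axiom.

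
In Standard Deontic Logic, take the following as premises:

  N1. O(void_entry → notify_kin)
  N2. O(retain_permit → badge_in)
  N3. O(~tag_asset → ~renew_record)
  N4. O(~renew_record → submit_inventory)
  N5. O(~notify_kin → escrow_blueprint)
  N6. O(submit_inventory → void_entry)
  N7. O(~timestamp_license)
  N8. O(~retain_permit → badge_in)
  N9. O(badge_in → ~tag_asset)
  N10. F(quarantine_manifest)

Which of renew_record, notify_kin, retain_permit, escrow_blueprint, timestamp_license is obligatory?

notify_kin

Premises 2 and 8 are O(retain_permit → badge_in) and O(~retain_permit → badge_in); every ideal world satisfies retain_permit or ~retain_permit, so in either case badge_in holds — hence O(badge_in).
From O(badge_in) and premise 9, O(badge_in → ~tag_asset), we obtain O(~tag_asset).
Applying K to premise 3 (O(~tag_asset → ~renew_record)) and O(~tag_asset) yields O(~renew_record).
From O(~renew_record) and premise 4, O(~renew_record → submit_inventory), we obtain O(submit_inventory).
From O(submit_inventory) and premise 6, O(submit_inventory → void_entry), we obtain O(void_entry).
Applying K to premise 1 (O(void_entry → notify_kin)) and O(void_entry) yields O(notify_kin).
So O(notify_kin) holds — notify_kin is obligatory. None of the other listed options is made obligatory by any chain of premises.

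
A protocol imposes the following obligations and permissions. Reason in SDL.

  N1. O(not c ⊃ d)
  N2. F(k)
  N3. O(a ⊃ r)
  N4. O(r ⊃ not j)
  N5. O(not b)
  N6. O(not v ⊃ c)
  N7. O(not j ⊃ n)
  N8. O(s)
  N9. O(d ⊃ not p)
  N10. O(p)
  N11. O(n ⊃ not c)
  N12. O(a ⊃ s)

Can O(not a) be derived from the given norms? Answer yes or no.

Premise 10 gives O(p).
Premise 9 is O(d ⊃ not p); contrapositively O(p ⊃ not d). Since O(p) holds, K gives O(not d).
The contrapositive of premise 1 (O(not c ⊃ d)) is O(not d ⊃ c), and O(not d) is already established, so O(c).
Premise 11 is O(n ⊃ not c); contrapositively O(c ⊃ not n). Since O(c) holds, K gives O(not n).
Premise 7, O(not j ⊃ n), contraposes to O(not n ⊃ j); with O(not n) we get O(j).
Premise 4 is O(r ⊃ not j); contrapositively O(j ⊃ not r). Since O(j) holds, K gives O(not r).
The contrapositive of premise 3 (O(a ⊃ r)) is O(not r ⊃ not a), and O(not r) is already established, so O(not a).
Premises 2, 5, 6, 8, 12 do not contribute to this derivation.
So O(not a) follows.

Yes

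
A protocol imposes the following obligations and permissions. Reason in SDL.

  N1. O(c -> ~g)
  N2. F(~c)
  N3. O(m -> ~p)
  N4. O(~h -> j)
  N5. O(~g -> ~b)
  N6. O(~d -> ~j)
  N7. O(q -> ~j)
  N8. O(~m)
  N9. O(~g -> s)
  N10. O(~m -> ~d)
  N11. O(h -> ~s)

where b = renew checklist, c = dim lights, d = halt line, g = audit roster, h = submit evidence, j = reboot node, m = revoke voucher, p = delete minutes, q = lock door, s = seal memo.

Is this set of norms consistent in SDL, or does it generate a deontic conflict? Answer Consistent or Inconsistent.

Inconsistent

Premise 8 states O(~m) outright.
Applying K to premise 10 (O(~m -> ~d)) and O(~m) yields O(~d).
Applying K to premise 6 (O(~d -> ~j)) and O(~d) yields O(~j).
Premise 4, O(~h -> j), contraposes to O(~j -> h); with O(~j) we get O(h).
Applying K to premise 11 (O(h -> ~s)) and O(h) yields O(~s).
Premise 9 is O(~g -> s); contrapositively O(~s -> g). Since O(~s) holds, K gives O(g).
Premise 1 is O(c -> ~g); contrapositively O(g -> ~c). Since O(g) holds, K gives O(~c).
But premise 2, F(~c), means O(c).
We now have both O(~c) and O(c) — c is simultaneously obligatory and forbidden, violating the D-axiom.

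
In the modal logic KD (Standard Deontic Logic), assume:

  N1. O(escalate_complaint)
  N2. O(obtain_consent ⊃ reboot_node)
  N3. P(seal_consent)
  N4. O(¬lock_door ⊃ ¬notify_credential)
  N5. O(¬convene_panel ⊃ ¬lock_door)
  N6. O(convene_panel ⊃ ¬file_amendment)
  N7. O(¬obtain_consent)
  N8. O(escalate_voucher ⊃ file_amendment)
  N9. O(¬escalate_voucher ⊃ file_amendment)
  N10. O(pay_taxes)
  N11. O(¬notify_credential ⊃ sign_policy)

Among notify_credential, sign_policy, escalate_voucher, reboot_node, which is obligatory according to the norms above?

Premises 9 and 8 cover both cases: O(¬escalate_voucher ⊃ file_amendment) and O(escalate_voucher ⊃ file_amendment). Since ¬escalate_voucher ∨ escalate_voucher is a tautology, O(file_amendment) follows.
Premise 6 is O(convene_panel ⊃ ¬file_amendment); contrapositively O(file_amendment ⊃ ¬convene_panel). Since O(file_amendment) holds, K gives O(¬convene_panel).
From O(¬convene_panel) and premise 5, O(¬convene_panel ⊃ ¬lock_door), we obtain O(¬lock_door).
Premise 4 is O(¬lock_door ⊃ ¬notify_credential); since O(¬lock_door), deontic closure gives O(¬notify_credential).
From O(¬notify_credential) and premise 11, O(¬notify_credential ⊃ sign_policy), we obtain O(sign_policy).
So O(sign_policy) holds — sign_policy is obligatory. None of the other listed options is made obligatory by any chain of premises.

sign_policy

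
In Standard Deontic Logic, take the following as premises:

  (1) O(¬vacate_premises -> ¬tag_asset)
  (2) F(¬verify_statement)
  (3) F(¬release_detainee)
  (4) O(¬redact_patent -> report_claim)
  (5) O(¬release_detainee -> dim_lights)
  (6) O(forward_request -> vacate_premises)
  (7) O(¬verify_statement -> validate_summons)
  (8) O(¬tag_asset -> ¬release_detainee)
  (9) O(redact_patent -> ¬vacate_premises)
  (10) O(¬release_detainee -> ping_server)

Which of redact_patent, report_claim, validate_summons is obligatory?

F(¬release_detainee) at premise 3 means O(release_detainee).
Premise 8, O(¬tag_asset -> ¬release_detainee), contraposes to O(release_detainee -> tag_asset); with O(release_detainee) we get O(tag_asset).
The contrapositive of premise 1 (O(¬vacate_premises -> ¬tag_asset)) is O(tag_asset -> vacate_premises), and O(tag_asset) is already established, so O(vacate_premises).
The contrapositive of premise 9 (O(redact_patent -> ¬vacate_premises)) is O(vacate_premises -> ¬redact_patent), and O(vacate_premises) is already established, so O(¬redact_patent).
With premise 4, O(¬redact_patent -> report_claim), the K-axiom yields O(report_claim).
So O(report_claim) holds — report_claim is obligatory. None of the other listed options is made obligatory by any chain of premises.

report_claim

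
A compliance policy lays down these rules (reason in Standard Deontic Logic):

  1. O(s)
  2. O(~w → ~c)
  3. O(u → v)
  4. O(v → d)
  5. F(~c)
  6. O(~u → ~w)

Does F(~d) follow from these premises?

Yes

F(~c) at premise 5 means O(c).
Premise 2, O(~w → ~c), contraposes to O(c → w); with O(c) we get O(w).
Premise 6 is O(~u → ~w); contrapositively O(w → u). Since O(w) holds, K gives O(u).
Applying K to premise 3 (O(u → v)) and O(u) yields O(v).
With premise 4, O(v → d), the K-axiom yields O(d).
Premise 1 does not contribute to this derivation.
So O(d) holds, i.e. F(~d). The claim follows.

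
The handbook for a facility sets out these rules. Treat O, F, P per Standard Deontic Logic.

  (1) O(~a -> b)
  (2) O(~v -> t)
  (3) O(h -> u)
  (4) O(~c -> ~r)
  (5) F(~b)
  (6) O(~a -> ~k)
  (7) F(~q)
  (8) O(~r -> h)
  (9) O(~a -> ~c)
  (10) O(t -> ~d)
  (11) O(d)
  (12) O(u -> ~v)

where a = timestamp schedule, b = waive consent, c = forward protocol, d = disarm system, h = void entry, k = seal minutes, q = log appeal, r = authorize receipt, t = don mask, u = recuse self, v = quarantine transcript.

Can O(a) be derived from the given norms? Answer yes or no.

Yes

Premise 11 states O(d) outright.
Premise 10, O(t -> ~d), contraposes to O(d -> ~t); with O(d) we get O(~t).
Premise 2 is O(~v -> t); contrapositively O(~t -> v). Since O(~t) holds, K gives O(v).
Premise 12, O(u -> ~v), contraposes to O(v -> ~u); with O(v) we get O(~u).
Premise 3, O(h -> u), contraposes to O(~u -> ~h); with O(~u) we get O(~h).
Premise 8 is O(~r -> h); contrapositively O(~h -> r). Since O(~h) holds, K gives O(r).
Premise 4, O(~c -> ~r), contraposes to O(r -> c); with O(r) we get O(c).
The contrapositive of premise 9 (O(~a -> ~c)) is O(c -> a), and O(c) is already established, so O(a).
Premises 1, 5, 6, 7 do not contribute to this derivation.
So O(a) follows.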